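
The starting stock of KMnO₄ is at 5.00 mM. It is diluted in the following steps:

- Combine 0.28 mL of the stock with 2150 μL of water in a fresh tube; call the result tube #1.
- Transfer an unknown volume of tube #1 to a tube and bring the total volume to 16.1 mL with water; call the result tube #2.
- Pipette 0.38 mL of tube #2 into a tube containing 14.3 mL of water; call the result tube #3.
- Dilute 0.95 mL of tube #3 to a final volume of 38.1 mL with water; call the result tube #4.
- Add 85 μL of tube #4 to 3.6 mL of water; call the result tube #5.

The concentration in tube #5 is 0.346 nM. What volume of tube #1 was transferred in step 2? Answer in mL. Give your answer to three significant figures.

Step 1: 0.28 mL + 2150 μL = 2.43 mL total → factor 2.43/0.28 = 8.6786
Step 2: v brought to 16.1 mL → factor = 16.1 mL/v
Step 3: 0.38 mL + 14.3 mL = 14.68 mL total → factor 14.68/0.38 = 38.632
Step 4: 0.95 mL brought to 38.1 mL → factor 38.1/0.95 = 40.105
Step 5: 85 μL + 3.6 mL = 3685 μL total → factor 3685/85 = 43.353
Product of known-step factors = 5.8292 × 10^5
Overall factor = 5.00 mM / (0.346 nM) = 1.4451 × 10^7
Step-2 factor = 1.4451 × 10^7 / 5.8292 × 10^5 = 24.79
v = 16.1 mL / 24.79 = 0.649 mL

0.649 mL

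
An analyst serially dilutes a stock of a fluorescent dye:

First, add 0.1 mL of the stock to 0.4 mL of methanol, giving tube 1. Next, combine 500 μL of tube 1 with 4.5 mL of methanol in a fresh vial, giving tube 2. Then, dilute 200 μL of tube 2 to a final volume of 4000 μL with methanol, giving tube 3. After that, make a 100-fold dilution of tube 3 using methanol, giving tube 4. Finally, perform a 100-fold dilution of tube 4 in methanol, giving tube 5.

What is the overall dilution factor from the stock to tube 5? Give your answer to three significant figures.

Step 1: 0.1 mL + 0.4 mL = 0.5 mL total → factor 0.5/0.1 = 5
Step 2: 500 μL + 4.5 mL = 5000 μL total → factor 5000/500 = 10
Step 3: 200 μL brought to 4000 μL → factor 4000/200 = 20
Step 4: 100-fold → factor 100
Step 5: 100-fold → factor 100
Overall dilution factor = 5 × 10 × 20 × 100 × 100 = 1 × 10^7

1.00 × 10^7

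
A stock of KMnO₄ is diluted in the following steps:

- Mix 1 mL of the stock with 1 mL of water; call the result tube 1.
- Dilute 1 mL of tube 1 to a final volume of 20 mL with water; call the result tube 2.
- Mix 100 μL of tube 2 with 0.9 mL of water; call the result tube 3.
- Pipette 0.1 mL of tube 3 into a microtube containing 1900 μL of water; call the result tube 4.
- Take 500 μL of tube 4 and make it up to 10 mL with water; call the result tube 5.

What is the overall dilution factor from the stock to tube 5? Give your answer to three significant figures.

Step 1: 1 mL + 1 mL = 2 mL total → factor 2/1 = 2
Step 2: 1 mL brought to 20 mL → factor 20/1 = 20
Step 3: 100 μL + 0.9 mL = 1000 μL total → factor 1000/100 = 10
Step 4: 0.1 mL + 1900 μL = 2 mL total → factor 2/0.1 = 20
Step 5: 500 μL brought to 10 mL → factor 10000/500 = 20
Overall dilution factor = 2 × 20 × 10 × 20 × 20 = 1.6 × 10^5

1.60 × 10^5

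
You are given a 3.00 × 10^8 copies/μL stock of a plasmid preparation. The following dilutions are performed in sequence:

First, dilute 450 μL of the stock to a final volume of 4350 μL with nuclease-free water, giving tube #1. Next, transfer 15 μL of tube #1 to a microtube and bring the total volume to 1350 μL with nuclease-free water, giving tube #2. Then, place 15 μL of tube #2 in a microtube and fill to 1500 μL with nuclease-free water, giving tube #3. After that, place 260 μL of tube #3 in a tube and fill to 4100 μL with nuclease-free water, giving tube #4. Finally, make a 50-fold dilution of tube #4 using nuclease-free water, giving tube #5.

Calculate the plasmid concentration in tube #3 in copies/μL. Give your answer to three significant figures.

Step 1: 450 μL brought to 4350 μL → factor 4350/450 = 9.6667
Step 2: 15 μL brought to 1350 μL → factor 1350/15 = 90
Step 3: 15 μL brought to 1500 μL → factor 1500/15 = 100
Dilution factor through tube #3 = 9.6667 × 90 × 100 = 87000
[tube #3] = 3.00 × 10^8 copies/μL / 87000 = 3.45 × 10^3 copies/μL

3.45 × 10^3 copies/μL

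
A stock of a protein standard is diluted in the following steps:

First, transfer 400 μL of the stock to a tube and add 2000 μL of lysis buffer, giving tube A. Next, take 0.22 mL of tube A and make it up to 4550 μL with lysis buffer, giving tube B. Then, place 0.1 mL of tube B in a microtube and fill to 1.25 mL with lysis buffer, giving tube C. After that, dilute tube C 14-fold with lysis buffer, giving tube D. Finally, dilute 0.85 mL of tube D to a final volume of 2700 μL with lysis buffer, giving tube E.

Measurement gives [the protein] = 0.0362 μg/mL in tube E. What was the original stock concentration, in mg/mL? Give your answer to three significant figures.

Step 1: 400 μL + 2000 μL = 2400 μL total → factor 2400/400 = 6
Step 2: 0.22 mL brought to 4550 μL → factor 4.55/0.22 = 20.682
Step 3: 0.1 mL brought to 1.25 mL → factor 1.25/0.1 = 12.5
Step 4: 14-fold → factor 14
Step 5: 0.85 mL brought to 2700 μL → factor 2.7/0.85 = 3.1765
Overall dilution factor = 6 × 20.682 × 12.5 × 14 × 3.1765 = 68980
Stock = 0.0362 μg/mL × 68980 = 2497 μg/mL = 2.50 mg/mL

2.50 mg/mL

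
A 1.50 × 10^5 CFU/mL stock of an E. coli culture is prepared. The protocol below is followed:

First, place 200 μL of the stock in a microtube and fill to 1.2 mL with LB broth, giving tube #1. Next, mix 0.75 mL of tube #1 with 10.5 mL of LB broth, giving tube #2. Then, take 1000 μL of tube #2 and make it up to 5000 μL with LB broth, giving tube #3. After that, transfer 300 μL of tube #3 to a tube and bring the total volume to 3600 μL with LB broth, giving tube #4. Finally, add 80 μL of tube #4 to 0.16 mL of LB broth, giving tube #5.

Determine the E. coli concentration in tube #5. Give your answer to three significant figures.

Step 1: 200 μL brought to 1.2 mL → factor 1200/200 = 6
Step 2: 0.75 mL + 10.5 mL = 11.25 mL total → factor 11.25/0.75 = 15
Step 3: 1000 μL brought to 5000 μL → factor 5000/1000 = 5
Step 4: 300 μL brought to 3600 μL → factor 3600/300 = 12
Step 5: 80 μL + 0.16 mL = 240 μL total → factor 240/80 = 3
Overall dilution factor = 6 × 15 × 5 × 12 × 3 = 16200
Final = 1.50 × 10^5 CFU/mL / 16200 = 9.26 CFU/mL

9.26 CFU/mL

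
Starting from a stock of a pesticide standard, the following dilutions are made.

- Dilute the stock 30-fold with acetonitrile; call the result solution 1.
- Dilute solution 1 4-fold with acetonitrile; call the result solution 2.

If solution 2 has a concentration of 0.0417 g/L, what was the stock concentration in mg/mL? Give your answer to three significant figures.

5.00 mg/mL

Step 1: 30-fold → factor 30
Step 2: 4-fold → factor 4
Overall dilution factor = 30 × 4 = 120
Stock = 0.0417 g/L × 120 = 5.004 g/L = 5.00 mg/mL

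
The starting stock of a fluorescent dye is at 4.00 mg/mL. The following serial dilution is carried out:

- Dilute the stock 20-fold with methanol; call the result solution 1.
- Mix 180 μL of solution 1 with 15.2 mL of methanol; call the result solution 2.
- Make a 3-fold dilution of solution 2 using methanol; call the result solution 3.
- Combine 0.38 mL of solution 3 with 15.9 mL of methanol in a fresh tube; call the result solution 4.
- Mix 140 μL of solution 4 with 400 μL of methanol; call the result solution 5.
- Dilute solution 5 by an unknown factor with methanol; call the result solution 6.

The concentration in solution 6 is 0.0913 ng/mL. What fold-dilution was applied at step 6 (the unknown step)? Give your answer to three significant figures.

Step 1: 20-fold → factor 20
Step 2: 180 μL + 15.2 mL = 15380 μL total → factor 15380/180 = 85.444
Step 3: 3-fold → factor 3
Step 4: 0.38 mL + 15.9 mL = 16.28 mL total → factor 16.28/0.38 = 42.842
Step 5: 140 μL + 400 μL = 540 μL total → factor 540/140 = 3.8571
Step 6: unknown factor x
Product of known-step factors = 8.4717 × 10^5
Overall factor = 4.00 mg/mL / (0.0913 ng/mL) = 4.3812 × 10^7
x = 4.3812 × 10^7 / 8.4717 × 10^5 = 51.7

51.7-fold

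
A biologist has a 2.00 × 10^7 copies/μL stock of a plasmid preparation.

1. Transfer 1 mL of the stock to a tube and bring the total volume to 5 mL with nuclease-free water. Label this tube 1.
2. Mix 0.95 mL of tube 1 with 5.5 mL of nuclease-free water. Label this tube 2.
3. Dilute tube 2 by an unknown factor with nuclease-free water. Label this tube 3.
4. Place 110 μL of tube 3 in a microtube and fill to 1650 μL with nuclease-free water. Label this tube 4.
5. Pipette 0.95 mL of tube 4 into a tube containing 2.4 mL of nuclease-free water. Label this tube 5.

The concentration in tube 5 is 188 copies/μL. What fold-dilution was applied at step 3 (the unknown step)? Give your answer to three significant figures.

59.2-fold

Step 1: 1 mL brought to 5 mL → factor 5/1 = 5
Step 2: 0.95 mL + 5.5 mL = 6.45 mL total → factor 6.45/0.95 = 6.7895
Step 3: unknown factor x
Step 4: 110 μL brought to 1650 μL → factor 1650/110 = 15
Step 5: 0.95 mL + 2.4 mL = 3.35 mL total → factor 3.35/0.95 = 3.5263
Product of known-step factors = 1795.6
Overall factor = 2.00 × 10^7 copies/μL / (188 copies/μL) = 1.0638 × 10^5
x = 1.0638 × 10^5 / 1795.6 = 59.2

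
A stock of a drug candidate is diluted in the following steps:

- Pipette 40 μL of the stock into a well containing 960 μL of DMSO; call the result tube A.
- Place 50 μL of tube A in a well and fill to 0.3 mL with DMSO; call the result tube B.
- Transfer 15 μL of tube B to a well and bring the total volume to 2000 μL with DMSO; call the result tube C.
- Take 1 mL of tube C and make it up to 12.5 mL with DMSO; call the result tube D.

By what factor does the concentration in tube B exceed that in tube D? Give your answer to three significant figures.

1.67 × 10^3

Step 1: 40 μL + 960 μL = 1000 μL total → factor 1000/40 = 25
Step 2: 50 μL brought to 0.3 mL → factor 300/50 = 6
Step 3: 15 μL brought to 2000 μL → factor 2000/15 = 133.33
Step 4: 1 mL brought to 12.5 mL → factor 12.5/1 = 12.5
Dilution factor to tube B = 150; to tube D = 2.5 × 10^5
[tube B]/[tube D] = (factor to tube D)/(factor to tube B) = 2.5 × 10^5/150 = 1.67 × 10^3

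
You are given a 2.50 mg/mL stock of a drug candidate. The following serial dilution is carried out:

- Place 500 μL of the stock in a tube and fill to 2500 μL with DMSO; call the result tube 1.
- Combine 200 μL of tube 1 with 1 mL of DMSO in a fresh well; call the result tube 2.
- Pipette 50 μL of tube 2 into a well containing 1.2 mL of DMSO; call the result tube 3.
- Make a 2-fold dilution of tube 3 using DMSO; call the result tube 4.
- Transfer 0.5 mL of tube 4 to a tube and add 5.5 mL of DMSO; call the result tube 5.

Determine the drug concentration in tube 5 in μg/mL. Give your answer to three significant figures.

Step 1: 500 μL brought to 2500 μL → factor 2500/500 = 5
Step 2: 200 μL + 1 mL = 1200 μL total → factor 1200/200 = 6
Step 3: 50 μL + 1.2 mL = 1250 μL total → factor 1250/50 = 25
Step 4: 2-fold → factor 2
Step 5: 0.5 mL + 5.5 mL = 6 mL total → factor 6/0.5 = 12
Overall dilution factor = 5 × 6 × 25 × 2 × 12 = 18000
Final = 2.50 mg/mL / 18000 = 0.0001389 mg/mL = 0.139 μg/mL

0.139 μg/mL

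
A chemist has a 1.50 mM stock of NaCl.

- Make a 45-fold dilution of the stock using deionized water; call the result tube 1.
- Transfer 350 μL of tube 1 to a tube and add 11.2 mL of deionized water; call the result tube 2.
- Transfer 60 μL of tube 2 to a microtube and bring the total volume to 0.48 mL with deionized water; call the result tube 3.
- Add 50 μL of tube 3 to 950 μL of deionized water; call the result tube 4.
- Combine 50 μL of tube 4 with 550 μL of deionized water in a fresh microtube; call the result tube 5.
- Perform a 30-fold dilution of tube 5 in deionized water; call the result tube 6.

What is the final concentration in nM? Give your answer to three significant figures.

Step 1: 45-fold → factor 45
Step 2: 350 μL + 11.2 mL = 11550 μL total → factor 11550/350 = 33
Step 3: 60 μL brought to 0.48 mL → factor 480/60 = 8
Step 4: 50 μL + 950 μL = 1000 μL total → factor 1000/50 = 20
Step 5: 50 μL + 550 μL = 600 μL total → factor 600/50 = 12
Step 6: 30-fold → factor 30
Overall dilution factor = 45 × 33 × 8 × 20 × 12 × 30 = 8.5536 × 10^7
Final = 1.50 mM / 8.5536 × 10^7 = 1.754 × 10^-8 mM = 0.0175 nM

0.0175 nM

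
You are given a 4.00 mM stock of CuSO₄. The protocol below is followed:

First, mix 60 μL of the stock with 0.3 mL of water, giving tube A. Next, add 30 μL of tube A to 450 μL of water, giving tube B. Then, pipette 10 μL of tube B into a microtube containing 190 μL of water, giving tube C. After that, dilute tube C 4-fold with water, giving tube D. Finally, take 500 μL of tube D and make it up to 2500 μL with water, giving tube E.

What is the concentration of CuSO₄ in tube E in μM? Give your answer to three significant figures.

0.104 μM

Step 1: 60 μL + 0.3 mL = 360 μL total → factor 360/60 = 6
Step 2: 30 μL + 450 μL = 480 μL total → factor 480/30 = 16
Step 3: 10 μL + 190 μL = 200 μL total → factor 200/10 = 20
Step 4: 4-fold → factor 4
Step 5: 500 μL brought to 2500 μL → factor 2500/500 = 5
Overall dilution factor = 6 × 16 × 20 × 4 × 5 = 38400
Final = 4.00 mM / 38400 = 0.0001042 mM = 0.104 μM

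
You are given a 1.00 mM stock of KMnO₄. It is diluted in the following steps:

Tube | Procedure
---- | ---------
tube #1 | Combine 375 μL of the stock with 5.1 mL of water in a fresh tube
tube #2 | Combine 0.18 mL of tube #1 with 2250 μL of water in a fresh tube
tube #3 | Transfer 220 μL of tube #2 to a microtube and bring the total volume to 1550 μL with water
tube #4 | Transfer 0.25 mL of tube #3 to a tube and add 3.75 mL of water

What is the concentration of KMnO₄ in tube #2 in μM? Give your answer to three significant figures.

5.07 μM

Step 1: 375 μL + 5.1 mL = 5475 μL total → factor 5475/375 = 14.6
Step 2: 0.18 mL + 2250 μL = 2.43 mL total → factor 2.43/0.18 = 13.5
Dilution factor through tube #2 = 14.6 × 13.5 = 197.1
[tube #2] = 1.00 mM / 197.1 = 0.005074 mM = 5.07 μM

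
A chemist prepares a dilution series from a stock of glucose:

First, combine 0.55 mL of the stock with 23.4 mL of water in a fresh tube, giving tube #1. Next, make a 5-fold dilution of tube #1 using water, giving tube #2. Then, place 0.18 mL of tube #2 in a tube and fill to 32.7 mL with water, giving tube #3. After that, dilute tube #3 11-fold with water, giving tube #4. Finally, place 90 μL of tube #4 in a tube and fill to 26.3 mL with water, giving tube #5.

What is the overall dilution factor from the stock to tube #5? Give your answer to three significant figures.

Step 1: 0.55 mL + 23.4 mL = 23.95 mL total → factor 23.95/0.55 = 43.545
Step 2: 5-fold → factor 5
Step 3: 0.18 mL brought to 32.7 mL → factor 32.7/0.18 = 181.67
Step 4: 11-fold → factor 11
Step 5: 90 μL brought to 26.3 mL → factor 26300/90 = 292.22
Overall dilution factor = 43.545 × 5 × 181.67 × 11 × 292.22 = 1.2714 × 10^8

1.27 × 10^8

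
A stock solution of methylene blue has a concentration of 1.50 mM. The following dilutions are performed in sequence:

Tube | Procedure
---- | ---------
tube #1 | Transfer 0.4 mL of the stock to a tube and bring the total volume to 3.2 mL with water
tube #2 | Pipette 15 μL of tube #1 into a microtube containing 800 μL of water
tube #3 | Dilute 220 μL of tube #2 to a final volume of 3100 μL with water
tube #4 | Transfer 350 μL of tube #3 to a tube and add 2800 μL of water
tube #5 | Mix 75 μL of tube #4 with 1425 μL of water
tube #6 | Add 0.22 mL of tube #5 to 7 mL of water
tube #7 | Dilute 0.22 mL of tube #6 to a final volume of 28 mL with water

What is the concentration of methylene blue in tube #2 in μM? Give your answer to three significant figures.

Step 1: 0.4 mL brought to 3.2 mL → factor 3.2/0.4 = 8
Step 2: 15 μL + 800 μL = 815 μL total → factor 815/15 = 54.333
Dilution factor through tube #2 = 8 × 54.333 = 434.67
[tube #2] = 1.50 mM / 434.67 = 0.003451 mM = 3.45 μM

3.45 μM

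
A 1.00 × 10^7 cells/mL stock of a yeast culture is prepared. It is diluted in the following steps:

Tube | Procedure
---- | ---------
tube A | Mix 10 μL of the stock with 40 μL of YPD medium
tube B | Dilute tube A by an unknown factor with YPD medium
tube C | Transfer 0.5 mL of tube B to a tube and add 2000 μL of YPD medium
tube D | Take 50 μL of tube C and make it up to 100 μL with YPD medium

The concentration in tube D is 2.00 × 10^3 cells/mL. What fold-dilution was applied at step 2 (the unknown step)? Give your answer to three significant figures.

100-fold

Step 1: 10 μL + 40 μL = 50 μL total → factor 50/10 = 5
Step 2: unknown factor x
Step 3: 0.5 mL + 2000 μL = 2.5 mL total → factor 2.5/0.5 = 5
Step 4: 50 μL brought to 100 μL → factor 100/50 = 2
Product of known-step factors = 50
Overall factor = 1.00 × 10^7 cells/mL / (2.00 × 10^3 cells/mL) = 5000
x = 5000 / 50 = 100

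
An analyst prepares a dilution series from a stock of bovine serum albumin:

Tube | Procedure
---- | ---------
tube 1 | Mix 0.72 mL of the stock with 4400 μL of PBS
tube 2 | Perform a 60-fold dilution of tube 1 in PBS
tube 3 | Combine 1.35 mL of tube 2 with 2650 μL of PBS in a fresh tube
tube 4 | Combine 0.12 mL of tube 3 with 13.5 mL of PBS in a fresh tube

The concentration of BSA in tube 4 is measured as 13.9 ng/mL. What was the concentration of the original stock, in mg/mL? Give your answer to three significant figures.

Step 1: 0.72 mL + 4400 μL = 5.12 mL total → factor 5.12/0.72 = 7.1111
Step 2: 60-fold → factor 60
Step 3: 1.35 mL + 2650 μL = 4 mL total → factor 4/1.35 = 2.963
Step 4: 0.12 mL + 13.5 mL = 13.62 mL total → factor 13.62/0.12 = 113.5
Overall dilution factor = 7.1111 × 60 × 2.963 × 113.5 = 1.4349 × 10^5
Stock = 13.9 ng/mL × 1.4349 × 10^5 = 1.994 × 10^6 ng/mL = 1.99 mg/mL

1.99 mg/mL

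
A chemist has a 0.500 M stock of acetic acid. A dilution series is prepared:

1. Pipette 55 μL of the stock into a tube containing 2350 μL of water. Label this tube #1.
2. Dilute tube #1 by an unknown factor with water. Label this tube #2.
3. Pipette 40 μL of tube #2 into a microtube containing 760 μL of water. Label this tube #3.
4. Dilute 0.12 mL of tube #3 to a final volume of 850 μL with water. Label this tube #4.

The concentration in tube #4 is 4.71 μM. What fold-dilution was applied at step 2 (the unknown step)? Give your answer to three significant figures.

17.1-fold

Step 1: 55 μL + 2350 μL = 2405 μL total → factor 2405/55 = 43.727
Step 2: unknown factor x
Step 3: 40 μL + 760 μL = 800 μL total → factor 800/40 = 20
Step 4: 0.12 mL brought to 850 μL → factor 0.85/0.12 = 7.0833
Product of known-step factors = 6194.7
Overall factor = 0.500 M / (4.71 μM) = 1.0616 × 10^5
x = 1.0616 × 10^5 / 6194.7 = 17.1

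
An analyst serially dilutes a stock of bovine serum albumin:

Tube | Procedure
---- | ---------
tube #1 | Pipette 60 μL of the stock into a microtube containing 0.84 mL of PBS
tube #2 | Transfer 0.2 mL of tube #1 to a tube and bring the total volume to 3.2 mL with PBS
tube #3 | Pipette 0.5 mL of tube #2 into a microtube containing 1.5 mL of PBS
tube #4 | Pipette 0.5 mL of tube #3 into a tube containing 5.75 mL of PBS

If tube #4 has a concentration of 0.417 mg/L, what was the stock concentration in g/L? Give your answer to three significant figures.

Step 1: 60 μL + 0.84 mL = 900 μL total → factor 900/60 = 15
Step 2: 0.2 mL brought to 3.2 mL → factor 3.2/0.2 = 16
Step 3: 0.5 mL + 1.5 mL = 2 mL total → factor 2/0.5 = 4
Step 4: 0.5 mL + 5.75 mL = 6.25 mL total → factor 6.25/0.5 = 12.5
Overall dilution factor = 15 × 16 × 4 × 12.5 = 12000
Stock = 0.417 mg/L × 12000 = 5004 mg/L = 5.00 g/L

5.00 g/L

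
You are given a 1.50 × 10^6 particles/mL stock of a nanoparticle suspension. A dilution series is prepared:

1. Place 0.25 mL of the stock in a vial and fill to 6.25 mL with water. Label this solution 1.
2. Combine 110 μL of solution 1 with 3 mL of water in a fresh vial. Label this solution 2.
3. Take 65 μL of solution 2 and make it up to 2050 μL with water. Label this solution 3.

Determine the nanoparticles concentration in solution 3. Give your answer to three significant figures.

Step 1: 0.25 mL brought to 6.25 mL → factor 6.25/0.25 = 25
Step 2: 110 μL + 3 mL = 3110 μL total → factor 3110/110 = 28.273
Step 3: 65 μL brought to 2050 μL → factor 2050/65 = 31.538
Overall dilution factor = 25 × 28.273 × 31.538 = 22292
Final = 1.50 × 10^6 particles/mL / 22292 = 67.3 particles/mL

67.3 particles/mL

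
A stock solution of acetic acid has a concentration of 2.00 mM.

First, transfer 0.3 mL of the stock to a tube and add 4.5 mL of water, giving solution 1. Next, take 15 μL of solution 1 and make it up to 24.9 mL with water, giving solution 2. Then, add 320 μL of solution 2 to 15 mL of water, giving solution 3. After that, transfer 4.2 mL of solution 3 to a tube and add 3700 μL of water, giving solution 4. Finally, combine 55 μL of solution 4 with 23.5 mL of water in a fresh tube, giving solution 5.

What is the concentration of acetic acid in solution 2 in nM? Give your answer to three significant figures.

Step 1: 0.3 mL + 4.5 mL = 4.8 mL total → factor 4.8/0.3 = 16
Step 2: 15 μL brought to 24.9 mL → factor 24900/15 = 1660
Dilution factor through solution 2 = 16 × 1660 = 26560
[solution 2] = 2.00 mM / 26560 = 7.530 × 10^-5 mM = 75.3 nM

75.3 nM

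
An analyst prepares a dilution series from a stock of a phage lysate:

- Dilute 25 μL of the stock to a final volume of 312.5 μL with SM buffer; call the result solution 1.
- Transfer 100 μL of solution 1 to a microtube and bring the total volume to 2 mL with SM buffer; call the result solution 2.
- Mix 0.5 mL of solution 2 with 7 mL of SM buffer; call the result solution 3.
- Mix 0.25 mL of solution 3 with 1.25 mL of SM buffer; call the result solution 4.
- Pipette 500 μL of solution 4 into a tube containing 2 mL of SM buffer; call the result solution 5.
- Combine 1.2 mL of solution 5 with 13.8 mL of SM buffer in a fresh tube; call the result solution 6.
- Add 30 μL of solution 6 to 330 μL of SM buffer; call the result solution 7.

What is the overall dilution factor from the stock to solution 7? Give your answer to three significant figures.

Step 1: 25 μL brought to 312.5 μL → factor 312.5/25 = 12.5
Step 2: 100 μL brought to 2 mL → factor 2000/100 = 20
Step 3: 0.5 mL + 7 mL = 7.5 mL total → factor 7.5/0.5 = 15
Step 4: 0.25 mL + 1.25 mL = 1.5 mL total → factor 1.5/0.25 = 6
Step 5: 500 μL + 2 mL = 2500 μL total → factor 2500/500 = 5
Step 6: 1.2 mL + 13.8 mL = 15 mL total → factor 15/1.2 = 12.5
Step 7: 30 μL + 330 μL = 360 μL total → factor 360/30 = 12
Overall dilution factor = 12.5 × 20 × 15 × 6 × 5 × 12.5 × 12 = 1.6875 × 10^7

1.69 × 10^7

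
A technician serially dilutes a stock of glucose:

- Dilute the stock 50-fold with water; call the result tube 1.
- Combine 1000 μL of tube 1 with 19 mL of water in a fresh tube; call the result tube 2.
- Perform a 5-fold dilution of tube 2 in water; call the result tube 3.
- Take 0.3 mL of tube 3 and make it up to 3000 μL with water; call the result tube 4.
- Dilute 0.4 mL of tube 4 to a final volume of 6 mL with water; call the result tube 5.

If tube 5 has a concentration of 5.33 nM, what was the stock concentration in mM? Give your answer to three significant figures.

Step 1: 50-fold → factor 50
Step 2: 1000 μL + 19 mL = 20000 μL total → factor 20000/1000 = 20
Step 3: 5-fold → factor 5
Step 4: 0.3 mL brought to 3000 μL → factor 3/0.3 = 10
Step 5: 0.4 mL brought to 6 mL → factor 6/0.4 = 15
Overall dilution factor = 50 × 20 × 5 × 10 × 15 = 7.5 × 10^5
Stock = 5.33 nM × 7.5 × 10^5 = 3.998 × 10^6 nM = 4.00 mM

4.00 mM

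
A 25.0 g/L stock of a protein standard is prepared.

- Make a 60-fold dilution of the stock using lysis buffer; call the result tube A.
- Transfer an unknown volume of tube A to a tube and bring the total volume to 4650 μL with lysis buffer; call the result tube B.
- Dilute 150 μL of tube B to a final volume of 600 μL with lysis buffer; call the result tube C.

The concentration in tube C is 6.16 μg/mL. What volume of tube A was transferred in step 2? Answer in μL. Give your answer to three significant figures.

275 μL

Step 1: 60-fold → factor 60
Step 2: v brought to 4650 μL → factor = 4650 μL/v
Step 3: 150 μL brought to 600 μL → factor 600/150 = 4
Product of known-step factors = 240
Overall factor = 25.0 g/L / (6.16 μg/mL) = 4058.4
Step-2 factor = 4058.4 / 240 = 16.91
v = 4650 μL / 16.91 = 275 μL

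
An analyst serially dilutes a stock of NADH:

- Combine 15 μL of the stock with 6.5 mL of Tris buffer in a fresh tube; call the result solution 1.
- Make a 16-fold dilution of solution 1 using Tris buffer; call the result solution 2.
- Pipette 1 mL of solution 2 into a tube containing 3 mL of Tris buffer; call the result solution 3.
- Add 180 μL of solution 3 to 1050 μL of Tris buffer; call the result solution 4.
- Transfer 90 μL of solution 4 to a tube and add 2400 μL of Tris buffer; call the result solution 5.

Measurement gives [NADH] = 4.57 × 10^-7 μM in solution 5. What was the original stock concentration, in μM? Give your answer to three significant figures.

2.40 μM

Step 1: 15 μL + 6.5 mL = 6515 μL total → factor 6515/15 = 434.33
Step 2: 16-fold → factor 16
Step 3: 1 mL + 3 mL = 4 mL total → factor 4/1 = 4
Step 4: 180 μL + 1050 μL = 1230 μL total → factor 1230/180 = 6.8333
Step 5: 90 μL + 2400 μL = 2490 μL total → factor 2490/90 = 27.667
Overall dilution factor = 434.33 × 16 × 4 × 6.8333 × 27.667 = 5.2552 × 10^6
Stock = 4.57 × 10^-7 μM × 5.2552 × 10^6 = 2.40 μM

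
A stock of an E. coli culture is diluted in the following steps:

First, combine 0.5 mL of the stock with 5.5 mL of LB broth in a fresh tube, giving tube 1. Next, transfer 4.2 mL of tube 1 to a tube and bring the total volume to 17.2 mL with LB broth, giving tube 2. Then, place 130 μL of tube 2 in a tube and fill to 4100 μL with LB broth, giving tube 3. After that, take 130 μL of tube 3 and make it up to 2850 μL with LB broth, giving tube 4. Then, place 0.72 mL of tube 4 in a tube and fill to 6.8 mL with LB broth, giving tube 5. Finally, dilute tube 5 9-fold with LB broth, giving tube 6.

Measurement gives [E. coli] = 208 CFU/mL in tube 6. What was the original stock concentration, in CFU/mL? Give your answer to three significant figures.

Step 1: 0.5 mL + 5.5 mL = 6 mL total → factor 6/0.5 = 12
Step 2: 4.2 mL brought to 17.2 mL → factor 17.2/4.2 = 4.0952
Step 3: 130 μL brought to 4100 μL → factor 4100/130 = 31.538
Step 4: 130 μL brought to 2850 μL → factor 2850/130 = 21.923
Step 5: 0.72 mL brought to 6.8 mL → factor 6.8/0.72 = 9.4444
Step 6: 9-fold → factor 9
Overall dilution factor = 12 × 4.0952 × 31.538 × 21.923 × 9.4444 × 9 = 2.8882 × 10^6
Stock = 208 CFU/mL × 2.8882 × 10^6 = 6.01 × 10^8 CFU/mL

6.01 × 10^8 CFU/mL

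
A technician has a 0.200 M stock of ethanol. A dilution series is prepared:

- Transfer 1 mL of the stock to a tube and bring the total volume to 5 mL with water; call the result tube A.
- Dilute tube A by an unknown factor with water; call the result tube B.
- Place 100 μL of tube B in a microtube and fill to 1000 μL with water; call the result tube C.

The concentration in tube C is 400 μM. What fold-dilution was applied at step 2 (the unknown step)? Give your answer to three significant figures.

Step 1: 1 mL brought to 5 mL → factor 5/1 = 5
Step 2: unknown factor x
Step 3: 100 μL brought to 1000 μL → factor 1000/100 = 10
Product of known-step factors = 50
Overall factor = 0.200 M / (400 μM) = 500
x = 500 / 50 = 10.0

10.0-fold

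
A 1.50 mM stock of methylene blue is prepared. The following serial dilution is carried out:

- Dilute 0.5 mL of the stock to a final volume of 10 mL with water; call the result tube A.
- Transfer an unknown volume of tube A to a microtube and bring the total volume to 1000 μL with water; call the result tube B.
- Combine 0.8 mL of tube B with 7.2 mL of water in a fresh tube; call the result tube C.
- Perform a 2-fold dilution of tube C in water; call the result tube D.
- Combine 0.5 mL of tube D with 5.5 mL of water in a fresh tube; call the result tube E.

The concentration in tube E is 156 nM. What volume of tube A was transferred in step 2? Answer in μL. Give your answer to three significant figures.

499 μL

Step 1: 0.5 mL brought to 10 mL → factor 10/0.5 = 20
Step 2: v brought to 1000 μL → factor = 1000 μL/v
Step 3: 0.8 mL + 7.2 mL = 8 mL total → factor 8/0.8 = 10
Step 4: 2-fold → factor 2
Step 5: 0.5 mL + 5.5 mL = 6 mL total → factor 6/0.5 = 12
Product of known-step factors = 4800
Overall factor = 1.50 mM / (156 nM) = 9615.4
Step-2 factor = 9615.4 / 4800 = 2.0032
v = 1000 μL / 2.0032 = 499 μL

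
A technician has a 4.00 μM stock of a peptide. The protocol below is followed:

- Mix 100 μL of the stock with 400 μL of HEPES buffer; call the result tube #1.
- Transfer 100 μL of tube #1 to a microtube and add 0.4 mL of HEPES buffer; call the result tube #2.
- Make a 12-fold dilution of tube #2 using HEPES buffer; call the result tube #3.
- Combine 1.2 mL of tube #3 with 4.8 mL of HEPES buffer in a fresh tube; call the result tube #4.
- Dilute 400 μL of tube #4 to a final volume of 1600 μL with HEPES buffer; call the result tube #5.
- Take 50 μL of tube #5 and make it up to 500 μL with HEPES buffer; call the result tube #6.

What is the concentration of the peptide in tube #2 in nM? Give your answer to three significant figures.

Step 1: 100 μL + 400 μL = 500 μL total → factor 500/100 = 5
Step 2: 100 μL + 0.4 mL = 500 μL total → factor 500/100 = 5
Dilution factor through tube #2 = 5 × 5 = 25
[tube #2] = 4.00 μM / 25 = 0.1600 μM = 160 nM

160 nM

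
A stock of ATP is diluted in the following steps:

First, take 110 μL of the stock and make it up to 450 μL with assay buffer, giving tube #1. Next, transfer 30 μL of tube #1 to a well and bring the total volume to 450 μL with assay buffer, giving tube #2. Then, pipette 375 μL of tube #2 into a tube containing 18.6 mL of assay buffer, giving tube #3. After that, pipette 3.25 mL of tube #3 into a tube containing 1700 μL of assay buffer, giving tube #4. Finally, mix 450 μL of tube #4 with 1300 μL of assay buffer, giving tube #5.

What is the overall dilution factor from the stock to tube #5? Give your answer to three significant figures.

Step 1: 110 μL brought to 450 μL → factor 450/110 = 4.0909
Step 2: 30 μL brought to 450 μL → factor 450/30 = 15
Step 3: 375 μL + 18.6 mL = 18975 μL total → factor 18975/375 = 50.6
Step 4: 3.25 mL + 1700 μL = 4.95 mL total → factor 4.95/3.25 = 1.5231
Step 5: 450 μL + 1300 μL = 1750 μL total → factor 1750/450 = 3.8889
Overall dilution factor = 4.0909 × 15 × 50.6 × 1.5231 × 3.8889 = 18391

1.84 × 10^4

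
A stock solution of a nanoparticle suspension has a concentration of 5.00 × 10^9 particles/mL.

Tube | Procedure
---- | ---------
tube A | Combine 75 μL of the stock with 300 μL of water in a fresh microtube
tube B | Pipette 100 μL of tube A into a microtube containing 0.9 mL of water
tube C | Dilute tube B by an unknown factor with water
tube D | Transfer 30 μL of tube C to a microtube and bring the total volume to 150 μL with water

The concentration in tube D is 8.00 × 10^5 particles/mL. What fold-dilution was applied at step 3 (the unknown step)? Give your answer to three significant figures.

25.0-fold

Step 1: 75 μL + 300 μL = 375 μL total → factor 375/75 = 5
Step 2: 100 μL + 0.9 mL = 1000 μL total → factor 1000/100 = 10
Step 3: unknown factor x
Step 4: 30 μL brought to 150 μL → factor 150/30 = 5
Product of known-step factors = 250
Overall factor = 5.00 × 10^9 particles/mL / (8.00 × 10^5 particles/mL) = 6250
x = 6250 / 250 = 25.0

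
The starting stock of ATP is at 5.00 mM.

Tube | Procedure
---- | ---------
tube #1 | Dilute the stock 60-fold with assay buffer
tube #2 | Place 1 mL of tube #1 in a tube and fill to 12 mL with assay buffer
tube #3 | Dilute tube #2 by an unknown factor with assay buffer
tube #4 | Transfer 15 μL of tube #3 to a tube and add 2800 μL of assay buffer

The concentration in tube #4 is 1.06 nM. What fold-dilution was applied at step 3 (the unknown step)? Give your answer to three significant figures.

34.9-fold

Step 1: 60-fold → factor 60
Step 2: 1 mL brought to 12 mL → factor 12/1 = 12
Step 3: unknown factor x
Step 4: 15 μL + 2800 μL = 2815 μL total → factor 2815/15 = 187.67
Product of known-step factors = 1.3512 × 10^5
Overall factor = 5.00 mM / (1.06 nM) = 4.717 × 10^6
x = 4.717 × 10^6 / 1.3512 × 10^5 = 34.9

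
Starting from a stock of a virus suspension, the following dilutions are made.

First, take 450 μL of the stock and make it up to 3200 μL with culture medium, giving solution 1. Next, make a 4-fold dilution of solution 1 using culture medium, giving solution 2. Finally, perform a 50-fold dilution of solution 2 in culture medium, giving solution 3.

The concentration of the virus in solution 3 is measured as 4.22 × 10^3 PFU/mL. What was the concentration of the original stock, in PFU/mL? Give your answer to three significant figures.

Step 1: 450 μL brought to 3200 μL → factor 3200/450 = 7.1111
Step 2: 4-fold → factor 4
Step 3: 50-fold → factor 50
Overall dilution factor = 7.1111 × 4 × 50 = 1422.2
Stock = 4.22 × 10^3 PFU/mL × 1422.2 = 6.00 × 10^6 PFU/mL

6.00 × 10^6 PFU/mL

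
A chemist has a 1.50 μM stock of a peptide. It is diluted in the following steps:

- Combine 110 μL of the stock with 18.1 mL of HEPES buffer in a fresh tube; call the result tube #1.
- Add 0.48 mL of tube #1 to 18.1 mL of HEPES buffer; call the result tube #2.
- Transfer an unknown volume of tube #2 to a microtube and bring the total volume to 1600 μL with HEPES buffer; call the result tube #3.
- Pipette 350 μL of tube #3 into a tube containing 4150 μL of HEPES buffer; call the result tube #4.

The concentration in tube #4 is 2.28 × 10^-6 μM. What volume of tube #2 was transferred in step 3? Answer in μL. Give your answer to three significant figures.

Step 1: 110 μL + 18.1 mL = 18210 μL total → factor 18210/110 = 165.55
Step 2: 0.48 mL + 18.1 mL = 18.58 mL total → factor 18.58/0.48 = 38.708
Step 3: v brought to 1600 μL → factor = 1600 μL/v
Step 4: 350 μL + 4150 μL = 4500 μL total → factor 4500/350 = 12.857
Product of known-step factors = 82388
Overall factor = 1.50 μM / (2.28 × 10^-6 μM) = 6.5789 × 10^5
Step-3 factor = 6.5789 × 10^5 / 82388 = 7.9853
v = 1600 μL / 7.9853 = 200 μL

200 μL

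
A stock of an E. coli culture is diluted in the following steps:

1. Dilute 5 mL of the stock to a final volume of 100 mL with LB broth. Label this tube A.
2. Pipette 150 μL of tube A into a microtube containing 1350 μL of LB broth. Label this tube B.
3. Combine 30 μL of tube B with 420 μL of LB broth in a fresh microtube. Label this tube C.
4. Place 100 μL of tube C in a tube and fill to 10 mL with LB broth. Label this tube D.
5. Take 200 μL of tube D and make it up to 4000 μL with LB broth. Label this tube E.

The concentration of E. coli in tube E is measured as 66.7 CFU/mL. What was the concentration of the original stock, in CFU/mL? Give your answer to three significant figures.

Step 1: 5 mL brought to 100 mL → factor 100/5 = 20
Step 2: 150 μL + 1350 μL = 1500 μL total → factor 1500/150 = 10
Step 3: 30 μL + 420 μL = 450 μL total → factor 450/30 = 15
Step 4: 100 μL brought to 10 mL → factor 10000/100 = 100
Step 5: 200 μL brought to 4000 μL → factor 4000/200 = 20
Overall dilution factor = 20 × 10 × 15 × 100 × 20 = 6 × 10^6
Stock = 66.7 CFU/mL × 6 × 10^6 = 4.00 × 10^8 CFU/mL

4.00 × 10^8 CFU/mL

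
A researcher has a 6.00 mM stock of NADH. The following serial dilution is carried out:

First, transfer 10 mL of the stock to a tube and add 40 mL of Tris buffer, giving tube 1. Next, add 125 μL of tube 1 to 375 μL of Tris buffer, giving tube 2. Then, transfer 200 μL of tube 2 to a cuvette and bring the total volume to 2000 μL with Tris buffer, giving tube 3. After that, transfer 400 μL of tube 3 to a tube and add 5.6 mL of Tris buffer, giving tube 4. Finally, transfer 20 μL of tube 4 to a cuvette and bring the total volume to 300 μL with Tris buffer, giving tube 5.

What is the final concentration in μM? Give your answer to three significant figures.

0.133 μM

Step 1: 10 mL + 40 mL = 50 mL total → factor 50/10 = 5
Step 2: 125 μL + 375 μL = 500 μL total → factor 500/125 = 4
Step 3: 200 μL brought to 2000 μL → factor 2000/200 = 10
Step 4: 400 μL + 5.6 mL = 6000 μL total → factor 6000/400 = 15
Step 5: 20 μL brought to 300 μL → factor 300/20 = 15
Overall dilution factor = 5 × 4 × 10 × 15 × 15 = 45000
Final = 6.00 mM / 45000 = 0.0001333 mM = 0.133 μM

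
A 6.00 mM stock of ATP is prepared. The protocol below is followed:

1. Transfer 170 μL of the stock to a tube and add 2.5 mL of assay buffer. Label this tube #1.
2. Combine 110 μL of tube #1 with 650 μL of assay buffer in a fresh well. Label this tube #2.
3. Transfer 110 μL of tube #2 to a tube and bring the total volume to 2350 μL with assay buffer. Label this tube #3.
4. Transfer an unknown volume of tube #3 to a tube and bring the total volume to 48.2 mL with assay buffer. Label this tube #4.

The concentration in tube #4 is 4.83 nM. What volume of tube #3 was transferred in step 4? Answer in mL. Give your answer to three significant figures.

0.0900 mL

Step 1: 170 μL + 2.5 mL = 2670 μL total → factor 2670/170 = 15.706
Step 2: 110 μL + 650 μL = 760 μL total → factor 760/110 = 6.9091
Step 3: 110 μL brought to 2350 μL → factor 2350/110 = 21.364
Step 4: v brought to 48.2 mL → factor = 48.2 mL/v
Product of known-step factors = 2318.2
Overall factor = 6.00 mM / (4.83 nM) = 1.2422 × 10^6
Step-4 factor = 1.2422 × 10^6 / 2318.2 = 535.85
v = 48.2 mL / 535.85 = 0.0900 mL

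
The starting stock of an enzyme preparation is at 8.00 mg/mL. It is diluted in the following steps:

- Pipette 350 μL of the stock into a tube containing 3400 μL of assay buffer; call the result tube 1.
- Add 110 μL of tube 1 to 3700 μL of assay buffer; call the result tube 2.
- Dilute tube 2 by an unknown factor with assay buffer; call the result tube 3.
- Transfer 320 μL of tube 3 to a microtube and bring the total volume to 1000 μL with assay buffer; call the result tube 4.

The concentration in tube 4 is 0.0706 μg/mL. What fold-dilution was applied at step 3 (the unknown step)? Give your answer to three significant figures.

97.7-fold

Step 1: 350 μL + 3400 μL = 3750 μL total → factor 3750/350 = 10.714
Step 2: 110 μL + 3700 μL = 3810 μL total → factor 3810/110 = 34.636
Step 3: unknown factor x
Step 4: 320 μL brought to 1000 μL → factor 1000/320 = 3.125
Product of known-step factors = 1159.7
Overall factor = 8.00 mg/mL / (0.0706 μg/mL) = 1.1331 × 10^5
x = 1.1331 × 10^5 / 1159.7 = 97.7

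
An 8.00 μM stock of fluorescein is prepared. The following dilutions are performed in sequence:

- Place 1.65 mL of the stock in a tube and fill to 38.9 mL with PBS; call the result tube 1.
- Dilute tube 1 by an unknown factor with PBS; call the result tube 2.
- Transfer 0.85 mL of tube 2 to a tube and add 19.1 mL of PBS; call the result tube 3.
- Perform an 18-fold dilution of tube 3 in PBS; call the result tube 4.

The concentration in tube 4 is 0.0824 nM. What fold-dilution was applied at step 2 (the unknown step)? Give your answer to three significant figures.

9.75-fold

Step 1: 1.65 mL brought to 38.9 mL → factor 38.9/1.65 = 23.576
Step 2: unknown factor x
Step 3: 0.85 mL + 19.1 mL = 19.95 mL total → factor 19.95/0.85 = 23.471
Step 4: 18-fold → factor 18
Product of known-step factors = 9960.1
Overall factor = 8.00 μM / (0.0824 nM) = 97087
x = 97087 / 9960.1 = 9.75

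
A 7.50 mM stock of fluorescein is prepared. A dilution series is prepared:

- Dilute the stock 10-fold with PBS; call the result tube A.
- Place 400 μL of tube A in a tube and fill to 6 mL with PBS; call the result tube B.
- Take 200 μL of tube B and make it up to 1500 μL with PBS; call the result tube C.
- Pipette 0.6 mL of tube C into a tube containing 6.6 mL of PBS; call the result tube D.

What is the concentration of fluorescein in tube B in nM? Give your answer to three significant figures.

5.00 × 10^4 nM

Step 1: 10-fold → factor 10
Step 2: 400 μL brought to 6 mL → factor 6000/400 = 15
Dilution factor through tube B = 10 × 15 = 150
[tube B] = 7.50 mM / 150 = 0.05000 mM = 5.00 × 10^4 nM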